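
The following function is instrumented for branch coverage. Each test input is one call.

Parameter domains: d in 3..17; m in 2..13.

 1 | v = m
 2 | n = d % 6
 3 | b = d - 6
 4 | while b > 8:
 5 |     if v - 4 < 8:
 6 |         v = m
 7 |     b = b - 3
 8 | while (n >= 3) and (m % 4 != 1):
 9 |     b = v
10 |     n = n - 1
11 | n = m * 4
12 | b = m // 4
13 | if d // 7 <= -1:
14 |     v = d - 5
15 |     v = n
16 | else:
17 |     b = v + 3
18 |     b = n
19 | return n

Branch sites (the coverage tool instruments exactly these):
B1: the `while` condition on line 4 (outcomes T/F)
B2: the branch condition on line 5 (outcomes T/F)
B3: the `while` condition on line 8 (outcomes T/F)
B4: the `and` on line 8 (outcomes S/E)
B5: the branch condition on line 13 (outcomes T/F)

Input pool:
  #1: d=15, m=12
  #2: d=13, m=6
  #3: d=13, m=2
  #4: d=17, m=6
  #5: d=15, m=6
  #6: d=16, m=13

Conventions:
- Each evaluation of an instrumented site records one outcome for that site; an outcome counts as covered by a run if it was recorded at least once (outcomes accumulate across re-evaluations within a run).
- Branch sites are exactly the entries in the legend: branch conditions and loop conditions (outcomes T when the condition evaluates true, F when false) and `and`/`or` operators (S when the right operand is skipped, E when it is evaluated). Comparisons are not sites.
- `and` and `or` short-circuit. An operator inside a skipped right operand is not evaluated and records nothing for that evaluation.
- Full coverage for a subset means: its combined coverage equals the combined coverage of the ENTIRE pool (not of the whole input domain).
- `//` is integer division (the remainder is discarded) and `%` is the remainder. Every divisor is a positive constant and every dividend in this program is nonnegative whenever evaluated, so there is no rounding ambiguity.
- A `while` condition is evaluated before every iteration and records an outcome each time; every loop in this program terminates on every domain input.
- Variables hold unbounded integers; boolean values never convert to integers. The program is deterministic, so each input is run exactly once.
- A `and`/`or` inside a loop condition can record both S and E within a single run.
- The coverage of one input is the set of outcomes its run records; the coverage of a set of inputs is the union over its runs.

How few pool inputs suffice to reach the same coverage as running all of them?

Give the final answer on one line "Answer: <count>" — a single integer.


test 1 (d=15, m=12) hits B1=T, B1=F, B2=F, B3=T, B3=F, B4=S, B4=E, B5=F
test 2 (d=13, m=6) hits B1=F, B3=F, B4=S, B5=F
test 3 (d=13, m=2) hits B1=F, B3=F, B4=S, B5=F
test 4 (d=17, m=6) hits B1=T, B1=F, B2=T, B3=T, B3=F, B4=S, B4=E, B5=F
test 5 (d=15, m=6) hits B1=T, B1=F, B2=T, B3=T, B3=F, B4=S, B4=E, B5=F
test 6 (d=16, m=13) hits B1=T, B1=F, B2=F, B3=F, B4=E, B5=F
pool-wide coverage (9 outcomes): B1=T, B1=F, B2=T, B2=F, B3=T, B3=F, B4=S, B4=E, B5=F
every size-1 subset falls short of the 9 outcomes (best: 8/9)
at size 2, {1, 4} reaches all 9 outcomes; every lexicographically earlier size-2 subset fails
Answer: 2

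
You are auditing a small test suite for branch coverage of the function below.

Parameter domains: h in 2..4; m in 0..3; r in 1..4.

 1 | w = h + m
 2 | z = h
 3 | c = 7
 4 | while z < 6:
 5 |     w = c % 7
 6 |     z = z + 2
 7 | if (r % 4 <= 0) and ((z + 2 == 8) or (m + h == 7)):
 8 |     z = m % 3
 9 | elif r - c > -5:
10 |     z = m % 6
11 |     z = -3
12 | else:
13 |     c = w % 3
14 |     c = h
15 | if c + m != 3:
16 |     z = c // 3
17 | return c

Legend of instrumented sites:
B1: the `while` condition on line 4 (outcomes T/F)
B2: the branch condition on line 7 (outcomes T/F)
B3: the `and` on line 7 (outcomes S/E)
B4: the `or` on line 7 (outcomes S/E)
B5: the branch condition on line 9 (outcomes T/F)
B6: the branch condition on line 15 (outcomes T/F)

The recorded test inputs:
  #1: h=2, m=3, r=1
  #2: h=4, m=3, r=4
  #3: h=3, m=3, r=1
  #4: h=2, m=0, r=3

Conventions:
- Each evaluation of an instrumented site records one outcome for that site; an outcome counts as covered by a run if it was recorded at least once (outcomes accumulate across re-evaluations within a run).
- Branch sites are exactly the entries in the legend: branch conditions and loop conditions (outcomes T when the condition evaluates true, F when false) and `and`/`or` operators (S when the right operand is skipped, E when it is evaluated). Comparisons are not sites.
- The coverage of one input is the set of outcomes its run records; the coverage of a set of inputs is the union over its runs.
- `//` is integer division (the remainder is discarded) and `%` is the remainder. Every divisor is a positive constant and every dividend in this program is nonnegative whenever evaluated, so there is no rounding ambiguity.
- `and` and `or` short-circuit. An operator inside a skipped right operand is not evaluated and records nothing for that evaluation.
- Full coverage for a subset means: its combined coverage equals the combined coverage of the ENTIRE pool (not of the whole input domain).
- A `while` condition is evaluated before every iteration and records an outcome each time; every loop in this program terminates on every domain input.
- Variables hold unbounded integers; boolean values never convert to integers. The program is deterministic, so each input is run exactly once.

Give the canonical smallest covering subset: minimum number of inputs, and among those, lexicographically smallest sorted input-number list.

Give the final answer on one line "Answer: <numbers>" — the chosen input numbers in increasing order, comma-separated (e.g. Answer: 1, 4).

input #1, h=2, m=3, r=1: outcomes B1=T, B1=F, B2=F, B3=S, B5=F, B6=T
input #2, h=4, m=3, r=4: outcomes B1=T, B1=F, B2=T, B3=E, B4=S, B6=T
input #3, h=3, m=3, r=1: outcomes B1=T, B1=F, B2=F, B3=S, B5=F, B6=T
input #4, h=2, m=0, r=3: outcomes B1=T, B1=F, B2=F, B3=S, B5=T, B6=T
pool-wide coverage (10 outcomes): B1=T, B1=F, B2=T, B2=F, B3=S, B3=E, B4=S, B5=T, B5=F, B6=T
every size-1 subset falls short of the 10 outcomes (best: 6/10)
every size-2 subset falls short of the 10 outcomes (best: 9/10)
size 3: inputs {1, 2, 4} cover all 10 outcomes, and no lexicographically smaller subset of this size does

Answer: 1, 2, 4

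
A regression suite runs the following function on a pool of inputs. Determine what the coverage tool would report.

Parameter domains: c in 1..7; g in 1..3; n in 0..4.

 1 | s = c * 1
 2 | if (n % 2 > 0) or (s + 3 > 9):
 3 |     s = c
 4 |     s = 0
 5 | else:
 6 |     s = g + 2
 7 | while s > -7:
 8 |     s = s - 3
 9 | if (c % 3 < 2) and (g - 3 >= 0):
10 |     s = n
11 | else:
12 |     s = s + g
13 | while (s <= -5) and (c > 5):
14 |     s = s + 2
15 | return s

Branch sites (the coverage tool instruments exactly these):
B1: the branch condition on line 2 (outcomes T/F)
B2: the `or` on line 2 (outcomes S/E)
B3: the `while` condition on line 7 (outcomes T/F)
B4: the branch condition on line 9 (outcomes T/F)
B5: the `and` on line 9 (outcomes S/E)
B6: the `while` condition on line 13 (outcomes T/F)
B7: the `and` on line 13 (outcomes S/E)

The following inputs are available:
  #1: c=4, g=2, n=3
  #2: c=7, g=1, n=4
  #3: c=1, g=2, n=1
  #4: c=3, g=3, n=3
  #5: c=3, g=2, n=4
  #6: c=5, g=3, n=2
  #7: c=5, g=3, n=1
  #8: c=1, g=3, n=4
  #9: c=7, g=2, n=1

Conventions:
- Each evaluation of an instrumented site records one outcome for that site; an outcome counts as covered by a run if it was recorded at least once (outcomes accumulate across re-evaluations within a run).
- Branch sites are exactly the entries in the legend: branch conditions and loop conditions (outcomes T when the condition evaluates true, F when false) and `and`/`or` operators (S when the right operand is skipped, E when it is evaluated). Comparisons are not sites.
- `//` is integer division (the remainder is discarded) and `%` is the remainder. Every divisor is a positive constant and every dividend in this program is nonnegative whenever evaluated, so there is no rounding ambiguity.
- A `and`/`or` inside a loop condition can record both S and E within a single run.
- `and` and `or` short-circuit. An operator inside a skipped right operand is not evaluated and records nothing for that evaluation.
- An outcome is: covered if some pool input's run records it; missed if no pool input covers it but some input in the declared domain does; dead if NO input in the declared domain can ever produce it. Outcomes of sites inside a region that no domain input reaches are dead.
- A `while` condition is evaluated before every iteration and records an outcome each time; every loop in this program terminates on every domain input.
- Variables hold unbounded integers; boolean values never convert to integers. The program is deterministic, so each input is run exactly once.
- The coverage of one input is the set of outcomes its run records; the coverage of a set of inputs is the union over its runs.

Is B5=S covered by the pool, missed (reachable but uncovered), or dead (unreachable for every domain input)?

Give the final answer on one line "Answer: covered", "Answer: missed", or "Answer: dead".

B5=S is recorded by pool input(s) 6, 7 -> covered

Answer: covered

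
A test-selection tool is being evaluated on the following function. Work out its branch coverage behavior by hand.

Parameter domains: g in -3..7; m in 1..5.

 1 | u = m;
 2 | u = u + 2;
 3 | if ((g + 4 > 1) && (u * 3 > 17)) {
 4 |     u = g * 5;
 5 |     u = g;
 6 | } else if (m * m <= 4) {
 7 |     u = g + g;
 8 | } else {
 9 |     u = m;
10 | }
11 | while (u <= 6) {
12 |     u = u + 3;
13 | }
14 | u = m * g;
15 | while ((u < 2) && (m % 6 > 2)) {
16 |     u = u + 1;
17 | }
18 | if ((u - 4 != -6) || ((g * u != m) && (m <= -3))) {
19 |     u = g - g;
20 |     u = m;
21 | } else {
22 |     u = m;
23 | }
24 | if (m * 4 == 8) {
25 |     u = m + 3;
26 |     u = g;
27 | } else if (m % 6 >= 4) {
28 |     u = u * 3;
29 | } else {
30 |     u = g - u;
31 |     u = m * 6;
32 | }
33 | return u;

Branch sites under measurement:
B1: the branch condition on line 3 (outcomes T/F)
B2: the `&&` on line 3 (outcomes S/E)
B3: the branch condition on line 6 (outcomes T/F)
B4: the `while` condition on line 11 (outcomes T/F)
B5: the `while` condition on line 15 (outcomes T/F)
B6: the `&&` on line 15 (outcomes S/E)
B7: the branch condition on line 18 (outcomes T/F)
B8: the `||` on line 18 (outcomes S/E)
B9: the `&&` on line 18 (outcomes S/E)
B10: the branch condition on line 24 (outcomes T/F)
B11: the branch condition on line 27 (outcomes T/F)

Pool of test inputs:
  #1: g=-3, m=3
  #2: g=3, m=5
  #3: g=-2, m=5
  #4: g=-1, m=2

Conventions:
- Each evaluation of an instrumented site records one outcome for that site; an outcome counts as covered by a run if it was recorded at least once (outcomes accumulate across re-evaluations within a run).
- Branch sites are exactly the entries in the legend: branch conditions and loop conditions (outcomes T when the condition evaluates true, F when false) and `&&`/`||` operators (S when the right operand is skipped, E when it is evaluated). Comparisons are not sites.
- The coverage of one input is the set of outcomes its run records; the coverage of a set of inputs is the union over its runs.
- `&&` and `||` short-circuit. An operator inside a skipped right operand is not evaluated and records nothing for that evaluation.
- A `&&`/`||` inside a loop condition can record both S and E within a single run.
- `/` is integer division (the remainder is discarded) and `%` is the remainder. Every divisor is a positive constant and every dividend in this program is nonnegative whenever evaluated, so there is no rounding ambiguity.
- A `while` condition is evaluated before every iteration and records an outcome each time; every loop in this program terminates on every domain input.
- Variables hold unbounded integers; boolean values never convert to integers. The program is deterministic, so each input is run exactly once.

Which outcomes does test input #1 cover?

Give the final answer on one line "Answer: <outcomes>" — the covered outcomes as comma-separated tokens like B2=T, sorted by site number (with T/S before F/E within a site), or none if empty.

Event log for input #1 (g=-3, m=3):
  B2->S, B1->F, B3->F, B4->T, B4->T, B4->F, B6->E, B5->T, B6->E, B5->T
  B6->E, B5->T, B6->E, B5->T, B6->E, B5->T, B6->E, B5->T, B6->E, B5->T
  B6->E, B5->T, B6->E, B5->T, B6->E, B5->T, B6->E, B5->T, B6->S, B5->F
  B8->S, B7->T, B10->F, B11->F
distinct outcomes covered: B1=F, B2=S, B3=F, B4=T, B4=F, B5=T, B5=F, B6=S, B6=E, B7=T, B8=S, B10=F, B11=F

Answer: B1=F, B2=S, B3=F, B4=T, B4=F, B5=T, B5=F, B6=S, B6=E, B7=T, B8=S, B10=F, B11=F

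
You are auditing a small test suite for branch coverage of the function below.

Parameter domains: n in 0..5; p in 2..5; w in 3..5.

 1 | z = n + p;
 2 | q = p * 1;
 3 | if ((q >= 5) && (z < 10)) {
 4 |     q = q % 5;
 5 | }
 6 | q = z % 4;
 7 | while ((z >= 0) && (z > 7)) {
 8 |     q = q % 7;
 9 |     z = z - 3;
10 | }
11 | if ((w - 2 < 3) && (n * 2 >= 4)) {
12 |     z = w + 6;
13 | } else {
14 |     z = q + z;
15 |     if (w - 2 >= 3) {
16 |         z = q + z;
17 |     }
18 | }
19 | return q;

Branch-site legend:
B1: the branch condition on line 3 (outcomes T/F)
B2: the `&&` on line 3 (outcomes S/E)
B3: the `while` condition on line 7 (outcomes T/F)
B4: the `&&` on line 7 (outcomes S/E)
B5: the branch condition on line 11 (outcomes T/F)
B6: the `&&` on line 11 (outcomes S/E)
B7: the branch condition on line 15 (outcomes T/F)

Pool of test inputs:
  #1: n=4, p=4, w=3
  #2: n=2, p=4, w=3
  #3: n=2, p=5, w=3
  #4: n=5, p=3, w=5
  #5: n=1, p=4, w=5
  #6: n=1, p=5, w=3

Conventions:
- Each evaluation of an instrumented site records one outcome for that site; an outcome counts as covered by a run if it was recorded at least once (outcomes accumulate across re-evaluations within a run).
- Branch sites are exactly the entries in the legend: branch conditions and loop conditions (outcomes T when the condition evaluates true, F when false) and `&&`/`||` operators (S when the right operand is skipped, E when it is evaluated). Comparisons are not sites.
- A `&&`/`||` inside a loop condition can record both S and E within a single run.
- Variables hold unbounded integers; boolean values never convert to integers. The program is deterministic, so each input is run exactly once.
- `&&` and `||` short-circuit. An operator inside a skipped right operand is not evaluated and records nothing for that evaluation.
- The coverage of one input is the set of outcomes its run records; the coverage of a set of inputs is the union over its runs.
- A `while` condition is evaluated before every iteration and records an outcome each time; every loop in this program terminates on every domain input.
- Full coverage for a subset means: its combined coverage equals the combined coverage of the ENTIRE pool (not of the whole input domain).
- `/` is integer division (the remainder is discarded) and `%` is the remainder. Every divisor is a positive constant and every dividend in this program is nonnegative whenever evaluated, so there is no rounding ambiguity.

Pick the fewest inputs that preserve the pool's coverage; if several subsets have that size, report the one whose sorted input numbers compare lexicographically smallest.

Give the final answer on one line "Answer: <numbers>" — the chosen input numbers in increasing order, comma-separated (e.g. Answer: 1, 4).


#1 (n=4, p=4, w=3) -> B2->S, B1->F, B4->E, B3->T, B4->E, B3->F, B6->E, B5->T; covered: B1=F, B2=S, B3=T, B3=F, B4=E, B5=T, B6=E
#2 (n=2, p=4, w=3) -> B2->S, B1->F, B4->E, B3->F, B6->E, B5->T; covered: B1=F, B2=S, B3=F, B4=E, B5=T, B6=E
#3 (n=2, p=5, w=3) -> B2->E, B1->T, B4->E, B3->F, B6->E, B5->T; covered: B1=T, B2=E, B3=F, B4=E, B5=T, B6=E
#4 (n=5, p=3, w=5) -> B2->S, B1->F, B4->E, B3->T, B4->E, B3->F, B6->S, B5->F, B7->T; covered: B1=F, B2=S, B3=T, B3=F, B4=E, B5=F, B6=S, B7=T
#5 (n=1, p=4, w=5) -> B2->S, B1->F, B4->E, B3->F, B6->S, B5->F, B7->T; covered: B1=F, B2=S, B3=F, B4=E, B5=F, B6=S, B7=T
#6 (n=1, p=5, w=3) -> B2->E, B1->T, B4->E, B3->F, B6->E, B5->F, B7->F; covered: B1=T, B2=E, B3=F, B4=E, B5=F, B6=E, B7=F
pool-wide coverage (13 outcomes): B1=T, B1=F, B2=S, B2=E, B3=T, B3=F, B4=E, B5=T, B5=F, B6=S, B6=E, B7=T, B7=F
no size-1 subset reaches all 13 outcomes (best union: 8/13)
no size-2 subset reaches all 13 outcomes (best union: 12/13)
inputs {1, 4, 6} (size 3) cover everything; no size-3 subset with a lexicographically smaller index list covers all 13
Answer: 1, 4, 6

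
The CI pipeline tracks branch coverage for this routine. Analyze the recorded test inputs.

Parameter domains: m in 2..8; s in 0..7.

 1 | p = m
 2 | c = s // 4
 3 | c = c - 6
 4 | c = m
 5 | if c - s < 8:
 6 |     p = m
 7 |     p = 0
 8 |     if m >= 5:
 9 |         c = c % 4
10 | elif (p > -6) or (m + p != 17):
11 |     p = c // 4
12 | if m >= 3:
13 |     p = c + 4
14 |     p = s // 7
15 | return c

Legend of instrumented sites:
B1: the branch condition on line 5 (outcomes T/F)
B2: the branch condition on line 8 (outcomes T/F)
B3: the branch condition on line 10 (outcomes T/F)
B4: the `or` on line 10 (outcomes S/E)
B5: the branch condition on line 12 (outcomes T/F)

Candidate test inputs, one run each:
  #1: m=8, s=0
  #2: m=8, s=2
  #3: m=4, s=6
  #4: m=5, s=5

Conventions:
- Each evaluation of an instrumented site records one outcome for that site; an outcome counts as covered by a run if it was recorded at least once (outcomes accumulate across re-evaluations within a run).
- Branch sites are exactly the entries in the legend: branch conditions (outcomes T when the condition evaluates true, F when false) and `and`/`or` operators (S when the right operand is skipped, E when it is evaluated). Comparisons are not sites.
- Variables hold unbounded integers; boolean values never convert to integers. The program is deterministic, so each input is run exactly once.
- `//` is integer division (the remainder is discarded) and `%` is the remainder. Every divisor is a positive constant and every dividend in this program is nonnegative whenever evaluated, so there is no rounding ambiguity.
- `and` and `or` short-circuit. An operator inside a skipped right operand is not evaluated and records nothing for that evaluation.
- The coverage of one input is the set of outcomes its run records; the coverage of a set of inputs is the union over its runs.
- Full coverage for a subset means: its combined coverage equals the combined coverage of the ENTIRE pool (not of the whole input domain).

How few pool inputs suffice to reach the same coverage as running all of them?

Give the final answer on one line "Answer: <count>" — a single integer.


run #1 (m=8, s=0) records B1=F, B3=T, B4=S, B5=T
run #2 (m=8, s=2) records B1=T, B2=T, B5=T
run #3 (m=4, s=6) records B1=T, B2=F, B5=T
run #4 (m=5, s=5) records B1=T, B2=T, B5=T
pool-wide coverage (7 outcomes): B1=T, B1=F, B2=T, B2=F, B3=T, B4=S, B5=T
size 1 is not enough: best union over all size-1 subsets is 4/7
size 2 is not enough: best union over all size-2 subsets is 6/7
at size 3, {1, 2, 3} reaches all 7 outcomes; every lexicographically earlier size-3 subset fails
Answer: 3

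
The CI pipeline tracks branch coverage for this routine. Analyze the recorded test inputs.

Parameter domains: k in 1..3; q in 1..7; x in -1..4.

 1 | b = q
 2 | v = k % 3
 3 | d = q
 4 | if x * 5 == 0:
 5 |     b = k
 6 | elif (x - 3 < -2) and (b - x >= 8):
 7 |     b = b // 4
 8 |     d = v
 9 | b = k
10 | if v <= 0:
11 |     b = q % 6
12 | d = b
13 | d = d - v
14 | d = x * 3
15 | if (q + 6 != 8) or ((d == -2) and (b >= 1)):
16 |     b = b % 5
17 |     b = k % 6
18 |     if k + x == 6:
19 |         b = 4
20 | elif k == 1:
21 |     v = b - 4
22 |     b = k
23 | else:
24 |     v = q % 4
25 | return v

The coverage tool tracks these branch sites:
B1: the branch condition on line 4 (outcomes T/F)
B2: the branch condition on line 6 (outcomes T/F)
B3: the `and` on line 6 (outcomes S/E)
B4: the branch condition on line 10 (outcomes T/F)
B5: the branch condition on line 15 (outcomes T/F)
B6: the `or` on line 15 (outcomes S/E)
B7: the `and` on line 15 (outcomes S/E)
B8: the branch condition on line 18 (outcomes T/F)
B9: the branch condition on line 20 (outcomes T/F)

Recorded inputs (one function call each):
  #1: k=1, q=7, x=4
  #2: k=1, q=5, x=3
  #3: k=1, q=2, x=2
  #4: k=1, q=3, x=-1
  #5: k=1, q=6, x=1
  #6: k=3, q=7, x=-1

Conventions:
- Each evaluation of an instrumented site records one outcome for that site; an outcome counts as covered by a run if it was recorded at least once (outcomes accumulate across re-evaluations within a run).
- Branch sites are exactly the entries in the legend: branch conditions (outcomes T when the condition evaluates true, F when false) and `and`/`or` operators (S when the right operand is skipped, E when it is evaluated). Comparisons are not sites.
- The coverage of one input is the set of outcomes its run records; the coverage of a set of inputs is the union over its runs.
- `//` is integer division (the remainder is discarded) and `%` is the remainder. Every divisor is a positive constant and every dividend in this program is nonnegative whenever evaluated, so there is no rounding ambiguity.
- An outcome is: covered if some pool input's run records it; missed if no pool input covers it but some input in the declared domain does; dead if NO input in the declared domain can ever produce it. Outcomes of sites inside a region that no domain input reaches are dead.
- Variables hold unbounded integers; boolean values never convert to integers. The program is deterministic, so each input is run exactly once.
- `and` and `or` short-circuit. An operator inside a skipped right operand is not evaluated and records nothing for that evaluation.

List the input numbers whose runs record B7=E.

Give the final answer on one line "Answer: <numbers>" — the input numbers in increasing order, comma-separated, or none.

input #1 (k=1, q=7, x=4): does not produce B7=E
input #2 (k=1, q=5, x=3): does not produce B7=E
input #3 (k=1, q=2, x=2): does not produce B7=E
input #4 (k=1, q=3, x=-1): does not produce B7=E
input #5 (k=1, q=6, x=1): does not produce B7=E
input #6 (k=3, q=7, x=-1): does not produce B7=E

Answer: none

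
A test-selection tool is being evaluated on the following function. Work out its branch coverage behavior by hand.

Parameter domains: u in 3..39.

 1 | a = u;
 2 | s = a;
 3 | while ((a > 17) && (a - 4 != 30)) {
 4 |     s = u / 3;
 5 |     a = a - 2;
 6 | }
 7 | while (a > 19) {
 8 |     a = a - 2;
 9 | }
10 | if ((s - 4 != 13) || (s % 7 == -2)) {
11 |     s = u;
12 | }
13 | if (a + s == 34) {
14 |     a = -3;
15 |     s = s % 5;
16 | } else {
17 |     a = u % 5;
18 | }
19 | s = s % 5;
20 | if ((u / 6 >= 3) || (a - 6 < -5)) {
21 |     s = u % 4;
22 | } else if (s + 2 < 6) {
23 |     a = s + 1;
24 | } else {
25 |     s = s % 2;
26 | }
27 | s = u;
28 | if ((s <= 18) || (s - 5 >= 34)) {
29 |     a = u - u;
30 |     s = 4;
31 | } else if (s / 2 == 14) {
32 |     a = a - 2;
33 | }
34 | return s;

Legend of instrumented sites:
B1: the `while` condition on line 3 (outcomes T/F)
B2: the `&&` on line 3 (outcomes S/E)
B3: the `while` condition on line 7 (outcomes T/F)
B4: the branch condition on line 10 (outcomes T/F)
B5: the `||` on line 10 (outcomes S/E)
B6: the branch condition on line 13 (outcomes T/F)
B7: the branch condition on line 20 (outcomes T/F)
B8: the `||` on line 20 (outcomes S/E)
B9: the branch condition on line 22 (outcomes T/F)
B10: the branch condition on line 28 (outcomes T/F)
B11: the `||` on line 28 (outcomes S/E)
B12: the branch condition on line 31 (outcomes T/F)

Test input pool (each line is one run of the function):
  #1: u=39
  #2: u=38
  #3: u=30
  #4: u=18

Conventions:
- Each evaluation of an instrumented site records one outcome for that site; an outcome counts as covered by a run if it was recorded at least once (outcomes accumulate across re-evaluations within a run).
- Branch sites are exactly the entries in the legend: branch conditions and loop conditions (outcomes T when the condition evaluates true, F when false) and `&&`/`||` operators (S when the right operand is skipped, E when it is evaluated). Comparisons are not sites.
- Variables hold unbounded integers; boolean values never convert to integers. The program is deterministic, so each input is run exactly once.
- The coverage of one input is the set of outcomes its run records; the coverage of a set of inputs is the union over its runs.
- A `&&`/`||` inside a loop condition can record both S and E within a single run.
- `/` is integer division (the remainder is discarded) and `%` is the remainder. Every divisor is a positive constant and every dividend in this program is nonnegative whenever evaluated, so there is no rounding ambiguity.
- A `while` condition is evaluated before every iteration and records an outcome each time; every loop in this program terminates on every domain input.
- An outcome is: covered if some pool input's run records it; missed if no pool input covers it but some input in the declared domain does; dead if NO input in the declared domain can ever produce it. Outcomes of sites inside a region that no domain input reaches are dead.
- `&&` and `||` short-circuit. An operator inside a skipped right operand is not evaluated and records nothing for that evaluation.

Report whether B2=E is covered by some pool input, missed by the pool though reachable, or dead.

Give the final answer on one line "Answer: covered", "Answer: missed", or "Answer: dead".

B2=E is recorded by pool input(s) 1, 2, 3, 4 -> covered

Answer: covered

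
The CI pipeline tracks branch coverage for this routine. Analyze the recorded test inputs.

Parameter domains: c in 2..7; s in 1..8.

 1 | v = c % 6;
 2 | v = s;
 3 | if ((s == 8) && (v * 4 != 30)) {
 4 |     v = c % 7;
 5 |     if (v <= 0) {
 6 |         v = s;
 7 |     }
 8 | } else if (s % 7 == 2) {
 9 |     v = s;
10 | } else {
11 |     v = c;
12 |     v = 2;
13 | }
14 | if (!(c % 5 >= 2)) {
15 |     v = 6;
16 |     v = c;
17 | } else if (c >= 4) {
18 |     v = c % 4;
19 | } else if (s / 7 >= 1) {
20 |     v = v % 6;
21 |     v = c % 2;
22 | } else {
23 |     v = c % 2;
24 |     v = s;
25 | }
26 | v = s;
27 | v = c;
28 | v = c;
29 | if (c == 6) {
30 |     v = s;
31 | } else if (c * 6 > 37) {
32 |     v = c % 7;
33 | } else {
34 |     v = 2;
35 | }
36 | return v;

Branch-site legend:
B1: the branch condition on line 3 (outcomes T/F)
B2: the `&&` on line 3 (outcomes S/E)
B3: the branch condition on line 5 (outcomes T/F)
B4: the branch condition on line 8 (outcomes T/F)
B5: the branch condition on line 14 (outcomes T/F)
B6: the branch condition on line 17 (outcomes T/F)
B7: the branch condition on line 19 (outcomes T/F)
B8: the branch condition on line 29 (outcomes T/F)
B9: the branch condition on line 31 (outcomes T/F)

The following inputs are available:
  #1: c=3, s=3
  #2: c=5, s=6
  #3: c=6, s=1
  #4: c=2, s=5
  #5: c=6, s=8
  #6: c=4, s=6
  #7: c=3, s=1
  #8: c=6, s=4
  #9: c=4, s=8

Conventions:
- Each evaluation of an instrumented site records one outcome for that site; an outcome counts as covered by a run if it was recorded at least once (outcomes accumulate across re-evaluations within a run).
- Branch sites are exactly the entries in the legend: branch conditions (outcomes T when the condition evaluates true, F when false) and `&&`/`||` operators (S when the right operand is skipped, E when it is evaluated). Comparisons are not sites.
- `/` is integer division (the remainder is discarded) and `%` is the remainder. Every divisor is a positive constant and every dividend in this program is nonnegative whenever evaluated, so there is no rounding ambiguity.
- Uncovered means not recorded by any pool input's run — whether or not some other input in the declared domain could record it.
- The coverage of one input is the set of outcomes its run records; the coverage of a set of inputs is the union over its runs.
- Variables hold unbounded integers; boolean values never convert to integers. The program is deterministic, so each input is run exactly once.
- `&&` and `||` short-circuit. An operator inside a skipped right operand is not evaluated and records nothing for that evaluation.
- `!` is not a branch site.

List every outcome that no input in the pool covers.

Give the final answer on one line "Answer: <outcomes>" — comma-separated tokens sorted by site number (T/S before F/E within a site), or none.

run #1 (c=3, s=3) records B1=F, B2=S, B4=F, B5=F, B6=F, B7=F, B8=F, B9=F
run #2 (c=5, s=6) records B1=F, B2=S, B4=F, B5=T, B8=F, B9=F
run #3 (c=6, s=1) records B1=F, B2=S, B4=F, B5=T, B8=T
run #4 (c=2, s=5) records B1=F, B2=S, B4=F, B5=F, B6=F, B7=F, B8=F, B9=F
run #5 (c=6, s=8) records B1=T, B2=E, B3=F, B5=T, B8=T
run #6 (c=4, s=6) records B1=F, B2=S, B4=F, B5=F, B6=T, B8=F, B9=F
run #7 (c=3, s=1) records B1=F, B2=S, B4=F, B5=F, B6=F, B7=F, B8=F, B9=F
run #8 (c=6, s=4) records B1=F, B2=S, B4=F, B5=T, B8=T
run #9 (c=4, s=8) records B1=T, B2=E, B3=F, B5=F, B6=T, B8=F, B9=F
union over the pool: B1=T, B1=F, B2=S, B2=E, B3=F, B4=F, B5=T, B5=F, B6=T, B6=F, B7=F, B8=T, B8=F, B9=F
uncovered (4 of 18): B3=T, B4=T, B7=T, B9=T

Answer: B3=T, B4=T, B7=T, B9=T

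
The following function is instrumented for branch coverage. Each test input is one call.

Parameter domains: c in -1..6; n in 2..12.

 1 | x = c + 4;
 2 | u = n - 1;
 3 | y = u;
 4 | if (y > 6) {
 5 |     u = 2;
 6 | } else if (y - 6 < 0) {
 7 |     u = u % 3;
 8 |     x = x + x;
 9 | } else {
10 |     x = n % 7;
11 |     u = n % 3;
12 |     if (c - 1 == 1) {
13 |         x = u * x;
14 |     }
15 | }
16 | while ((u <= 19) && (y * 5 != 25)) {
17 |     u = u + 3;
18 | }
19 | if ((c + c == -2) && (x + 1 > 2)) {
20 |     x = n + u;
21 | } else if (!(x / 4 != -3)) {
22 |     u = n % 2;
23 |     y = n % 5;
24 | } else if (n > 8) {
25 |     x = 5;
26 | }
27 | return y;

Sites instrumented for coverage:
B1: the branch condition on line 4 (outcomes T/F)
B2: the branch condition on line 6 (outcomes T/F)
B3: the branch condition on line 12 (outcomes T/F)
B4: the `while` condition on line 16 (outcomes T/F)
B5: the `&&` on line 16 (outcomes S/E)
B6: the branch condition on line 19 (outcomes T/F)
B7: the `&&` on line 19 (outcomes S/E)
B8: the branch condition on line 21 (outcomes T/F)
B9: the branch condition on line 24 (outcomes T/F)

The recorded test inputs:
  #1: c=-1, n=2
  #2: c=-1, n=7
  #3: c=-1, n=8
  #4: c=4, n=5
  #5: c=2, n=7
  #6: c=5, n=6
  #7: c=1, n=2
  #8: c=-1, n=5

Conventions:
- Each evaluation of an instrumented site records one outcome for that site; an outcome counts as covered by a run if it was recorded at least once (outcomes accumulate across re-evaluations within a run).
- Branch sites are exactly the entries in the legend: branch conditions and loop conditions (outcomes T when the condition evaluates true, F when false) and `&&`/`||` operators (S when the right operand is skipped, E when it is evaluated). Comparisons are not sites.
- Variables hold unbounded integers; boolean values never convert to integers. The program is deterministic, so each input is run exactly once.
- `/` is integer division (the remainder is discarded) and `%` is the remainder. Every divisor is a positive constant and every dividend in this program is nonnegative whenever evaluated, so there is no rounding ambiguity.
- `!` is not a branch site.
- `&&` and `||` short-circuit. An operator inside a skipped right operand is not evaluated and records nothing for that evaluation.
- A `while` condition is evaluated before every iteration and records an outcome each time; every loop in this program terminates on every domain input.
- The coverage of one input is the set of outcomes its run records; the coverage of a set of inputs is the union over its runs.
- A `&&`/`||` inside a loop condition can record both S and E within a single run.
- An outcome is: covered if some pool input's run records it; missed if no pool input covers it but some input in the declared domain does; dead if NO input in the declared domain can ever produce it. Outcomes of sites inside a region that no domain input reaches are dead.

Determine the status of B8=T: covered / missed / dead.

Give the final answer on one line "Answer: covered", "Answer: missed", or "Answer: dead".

no pool input records B8=T
checking all 88 inputs in the declared domain: B8=T is never recorded -> dead

Answer: dead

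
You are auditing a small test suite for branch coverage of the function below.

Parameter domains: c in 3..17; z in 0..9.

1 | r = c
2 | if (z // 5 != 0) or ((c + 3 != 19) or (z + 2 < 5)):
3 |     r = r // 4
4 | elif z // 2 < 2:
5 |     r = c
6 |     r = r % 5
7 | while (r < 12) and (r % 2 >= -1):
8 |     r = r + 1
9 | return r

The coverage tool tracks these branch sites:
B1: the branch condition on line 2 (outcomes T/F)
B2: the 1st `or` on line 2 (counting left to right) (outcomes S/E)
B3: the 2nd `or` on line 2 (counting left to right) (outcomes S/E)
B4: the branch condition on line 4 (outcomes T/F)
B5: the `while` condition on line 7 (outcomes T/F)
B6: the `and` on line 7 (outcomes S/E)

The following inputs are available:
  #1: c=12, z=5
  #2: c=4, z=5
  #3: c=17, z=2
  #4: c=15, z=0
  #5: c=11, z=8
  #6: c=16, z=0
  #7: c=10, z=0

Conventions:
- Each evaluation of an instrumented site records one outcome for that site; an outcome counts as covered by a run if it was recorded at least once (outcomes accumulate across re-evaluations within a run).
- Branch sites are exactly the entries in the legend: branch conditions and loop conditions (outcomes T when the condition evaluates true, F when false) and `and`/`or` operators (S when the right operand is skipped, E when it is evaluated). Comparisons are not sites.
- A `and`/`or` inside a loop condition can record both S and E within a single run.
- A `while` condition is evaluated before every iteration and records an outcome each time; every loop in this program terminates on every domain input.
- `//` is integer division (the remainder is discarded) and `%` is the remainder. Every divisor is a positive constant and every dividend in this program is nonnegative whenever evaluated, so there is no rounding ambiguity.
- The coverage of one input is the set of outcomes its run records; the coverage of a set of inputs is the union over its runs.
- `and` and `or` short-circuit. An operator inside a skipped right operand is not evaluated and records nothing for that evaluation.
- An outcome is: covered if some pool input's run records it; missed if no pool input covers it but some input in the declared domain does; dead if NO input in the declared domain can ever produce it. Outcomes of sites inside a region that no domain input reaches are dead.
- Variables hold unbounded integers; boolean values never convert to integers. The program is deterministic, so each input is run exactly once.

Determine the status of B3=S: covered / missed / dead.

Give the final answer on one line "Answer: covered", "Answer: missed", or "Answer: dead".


B3=S is recorded by pool input(s) 3, 4, 7 -> covered
Answer: covered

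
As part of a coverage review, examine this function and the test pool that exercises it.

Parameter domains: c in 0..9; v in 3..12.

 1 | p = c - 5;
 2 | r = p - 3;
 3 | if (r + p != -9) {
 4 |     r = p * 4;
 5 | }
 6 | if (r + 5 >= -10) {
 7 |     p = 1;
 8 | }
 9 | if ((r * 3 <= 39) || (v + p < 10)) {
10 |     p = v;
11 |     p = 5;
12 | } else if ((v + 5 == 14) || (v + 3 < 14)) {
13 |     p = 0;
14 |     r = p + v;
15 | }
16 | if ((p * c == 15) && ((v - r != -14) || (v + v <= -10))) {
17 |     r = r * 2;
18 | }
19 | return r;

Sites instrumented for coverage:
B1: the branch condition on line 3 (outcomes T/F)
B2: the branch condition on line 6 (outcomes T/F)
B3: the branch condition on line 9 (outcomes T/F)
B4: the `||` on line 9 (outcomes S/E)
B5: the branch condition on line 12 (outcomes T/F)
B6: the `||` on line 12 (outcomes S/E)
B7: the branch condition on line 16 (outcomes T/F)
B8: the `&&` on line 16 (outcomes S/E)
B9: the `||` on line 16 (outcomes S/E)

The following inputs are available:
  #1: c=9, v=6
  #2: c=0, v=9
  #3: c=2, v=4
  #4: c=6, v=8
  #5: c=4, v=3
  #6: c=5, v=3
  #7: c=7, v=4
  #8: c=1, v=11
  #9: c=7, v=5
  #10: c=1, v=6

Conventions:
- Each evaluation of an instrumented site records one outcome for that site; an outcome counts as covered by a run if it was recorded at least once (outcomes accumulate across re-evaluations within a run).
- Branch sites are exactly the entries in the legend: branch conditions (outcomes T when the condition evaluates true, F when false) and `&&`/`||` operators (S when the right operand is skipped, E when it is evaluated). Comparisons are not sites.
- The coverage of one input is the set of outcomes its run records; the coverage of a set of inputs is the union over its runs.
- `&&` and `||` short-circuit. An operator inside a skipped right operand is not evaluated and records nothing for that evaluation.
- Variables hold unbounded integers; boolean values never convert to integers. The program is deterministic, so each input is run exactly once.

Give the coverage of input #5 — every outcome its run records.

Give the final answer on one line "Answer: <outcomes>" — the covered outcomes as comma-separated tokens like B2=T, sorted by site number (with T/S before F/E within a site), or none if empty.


Simulating input #5 (c=4, v=3) step by step:
  B1->T, B2->T, B4->S, B3->T, B8->S, B7->F
distinct outcomes covered: B1=T, B2=T, B3=T, B4=S, B7=F, B8=S
Answer: B1=T, B2=T, B3=T, B4=S, B7=F, B8=S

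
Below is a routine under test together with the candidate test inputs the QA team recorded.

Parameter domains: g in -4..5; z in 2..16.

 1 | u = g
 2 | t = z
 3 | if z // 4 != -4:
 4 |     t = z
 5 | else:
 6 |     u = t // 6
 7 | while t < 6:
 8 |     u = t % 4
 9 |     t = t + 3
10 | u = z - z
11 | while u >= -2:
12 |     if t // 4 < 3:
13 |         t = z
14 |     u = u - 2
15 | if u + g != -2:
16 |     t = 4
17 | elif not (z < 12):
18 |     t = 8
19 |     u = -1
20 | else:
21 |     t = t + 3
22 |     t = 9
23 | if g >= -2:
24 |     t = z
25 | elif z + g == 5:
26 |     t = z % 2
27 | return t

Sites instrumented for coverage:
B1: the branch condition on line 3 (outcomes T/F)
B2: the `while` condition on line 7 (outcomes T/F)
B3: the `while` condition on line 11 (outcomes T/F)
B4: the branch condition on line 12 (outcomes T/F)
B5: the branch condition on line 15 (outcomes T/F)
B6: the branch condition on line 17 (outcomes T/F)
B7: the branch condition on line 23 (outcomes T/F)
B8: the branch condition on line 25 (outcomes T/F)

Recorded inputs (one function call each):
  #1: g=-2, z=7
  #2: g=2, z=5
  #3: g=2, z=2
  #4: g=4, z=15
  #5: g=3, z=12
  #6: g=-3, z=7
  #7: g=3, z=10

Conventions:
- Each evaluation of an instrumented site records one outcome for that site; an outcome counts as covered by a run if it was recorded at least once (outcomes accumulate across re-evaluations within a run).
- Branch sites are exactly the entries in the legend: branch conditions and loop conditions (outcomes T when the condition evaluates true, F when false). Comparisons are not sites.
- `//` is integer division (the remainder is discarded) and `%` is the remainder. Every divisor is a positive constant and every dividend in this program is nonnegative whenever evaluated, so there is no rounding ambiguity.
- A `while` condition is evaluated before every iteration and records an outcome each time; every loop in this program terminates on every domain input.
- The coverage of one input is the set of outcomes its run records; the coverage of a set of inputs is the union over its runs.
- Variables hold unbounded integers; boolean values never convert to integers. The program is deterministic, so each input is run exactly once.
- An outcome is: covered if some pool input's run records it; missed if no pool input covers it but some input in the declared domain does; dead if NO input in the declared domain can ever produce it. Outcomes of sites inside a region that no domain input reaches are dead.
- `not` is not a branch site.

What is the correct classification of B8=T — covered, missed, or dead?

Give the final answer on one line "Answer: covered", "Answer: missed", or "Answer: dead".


no pool input records B8=T
but domain input (g=-4, z=9) does record it -> reachable, so missed
Answer: missed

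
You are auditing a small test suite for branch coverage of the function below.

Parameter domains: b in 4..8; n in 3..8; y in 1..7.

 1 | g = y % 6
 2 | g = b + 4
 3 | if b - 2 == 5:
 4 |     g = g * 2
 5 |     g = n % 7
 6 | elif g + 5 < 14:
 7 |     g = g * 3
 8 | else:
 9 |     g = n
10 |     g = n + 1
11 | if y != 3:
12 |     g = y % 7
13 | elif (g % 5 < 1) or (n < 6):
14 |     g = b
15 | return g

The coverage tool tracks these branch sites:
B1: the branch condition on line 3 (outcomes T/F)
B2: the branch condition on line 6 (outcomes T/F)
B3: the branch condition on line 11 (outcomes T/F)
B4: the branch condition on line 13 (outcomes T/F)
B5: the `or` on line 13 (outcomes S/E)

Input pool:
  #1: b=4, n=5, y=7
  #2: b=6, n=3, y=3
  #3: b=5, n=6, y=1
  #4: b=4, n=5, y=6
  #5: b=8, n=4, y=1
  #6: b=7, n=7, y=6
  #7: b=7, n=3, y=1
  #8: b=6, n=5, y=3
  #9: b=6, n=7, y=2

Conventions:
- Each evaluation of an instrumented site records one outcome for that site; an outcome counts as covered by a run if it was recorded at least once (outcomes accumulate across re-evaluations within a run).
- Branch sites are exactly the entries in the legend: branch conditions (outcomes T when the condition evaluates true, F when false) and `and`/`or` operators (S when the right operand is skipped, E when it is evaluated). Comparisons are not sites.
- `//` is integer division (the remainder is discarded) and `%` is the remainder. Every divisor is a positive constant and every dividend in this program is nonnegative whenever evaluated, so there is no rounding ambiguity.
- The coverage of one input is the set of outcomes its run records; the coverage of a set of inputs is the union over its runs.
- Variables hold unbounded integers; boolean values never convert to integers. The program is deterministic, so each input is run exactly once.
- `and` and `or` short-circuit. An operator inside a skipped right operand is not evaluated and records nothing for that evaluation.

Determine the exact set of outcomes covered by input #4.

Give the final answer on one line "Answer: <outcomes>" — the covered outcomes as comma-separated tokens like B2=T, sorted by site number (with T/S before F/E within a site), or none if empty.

Simulating input #4 (b=4, n=5, y=6) step by step:
  B1->F, B2->T, B3->T
deduplicating events, the covered set is: B1=F, B2=T, B3=T

Answer: B1=F, B2=T, B3=T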